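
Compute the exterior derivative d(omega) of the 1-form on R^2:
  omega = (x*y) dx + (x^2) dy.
d(omega) = (x) dx ∧ dy

For a 1-form omega = sum_i f_i dx_i, the exterior derivative is
  d(omega) = sum_{i < j} (∂f_j/∂x_i - ∂f_i/∂x_j) dx_i ∧ dx_j.
  coefficient of dx ∧ dy: ∂f_2/∂x - ∂f_1/∂y = ∂(x^2)/∂x - ∂(x*y)/∂y = x
Assembling: d(omega) = (x) dx ∧ dy.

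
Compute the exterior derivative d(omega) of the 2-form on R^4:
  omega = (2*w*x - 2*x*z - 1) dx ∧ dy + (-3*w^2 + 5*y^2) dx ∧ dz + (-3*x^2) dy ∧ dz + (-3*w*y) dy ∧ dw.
d(omega) = (-8*x - 10*y) dx ∧ dy ∧ dz + (2*x) dx ∧ dy ∧ dw + (-6*w) dx ∧ dz ∧ dw

For a 2-form omega = sum_{i<j} g_{ij} dx_i ∧ dx_j, the exterior derivative is
  d(omega) = sum_{i<j} d(g_{ij}) ∧ dx_i ∧ dx_j = sum_{i<j, k} (∂g_{ij}/∂x_k) dx_k ∧ dx_i ∧ dx_j.
Expand each term, using dx_k ∧ dx_i ∧ dx_j = sgn(permutation) dx_{(a)} ∧ dx_{(b)} ∧ dx_{(c)} with (a < b < c) sorted:
  d(2*w*x - 2*x*z - 1) includes (∂/∂z)(2*w*x - 2*x*z - 1) dz = (-2*x) dz, which multiplied by dx ∧ dy gives (-2*x) dx ∧ dy ∧ dz
  d(2*w*x - 2*x*z - 1) includes (∂/∂w)(2*w*x - 2*x*z - 1) dw = (2*x) dw, which multiplied by dx ∧ dy gives (2*x) dx ∧ dy ∧ dw
  d(-3*w^2 + 5*y^2) includes (∂/∂y)(-3*w^2 + 5*y^2) dy = (10*y) dy, which multiplied by dx ∧ dz gives (-10*y) dx ∧ dy ∧ dz
  d(-3*w^2 + 5*y^2) includes (∂/∂w)(-3*w^2 + 5*y^2) dw = (-6*w) dw, which multiplied by dx ∧ dz gives (-6*w) dx ∧ dz ∧ dw
  d(-3*x^2) includes (∂/∂x)(-3*x^2) dx = (-6*x) dx, which multiplied by dy ∧ dz gives (-6*x) dx ∧ dy ∧ dz
Collecting like 3-forms: d(omega) = (-8*x - 10*y) dx ∧ dy ∧ dz + (2*x) dx ∧ dy ∧ dw + (-6*w) dx ∧ dz ∧ dw.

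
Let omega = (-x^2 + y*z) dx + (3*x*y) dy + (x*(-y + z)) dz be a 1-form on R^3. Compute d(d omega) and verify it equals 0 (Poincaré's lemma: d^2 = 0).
d(d omega) = 0

Step 1: d omega = sum_{i<j} (∂f_j/∂x_i - ∂f_i/∂x_j) dx_i ∧ dx_j:
  coeff of dx ∧ dy: 3*y - z
  coeff of dx ∧ dz: -2*y + z
  coeff of dy ∧ dz: -x
Step 2: Apply d again to each 2-form coefficient. The only possible 3-form in R^3 is dx ∧ dy ∧ dz, with coefficient
  ∂(coeff of dy∧dz)/∂x - ∂(coeff of dx∧dz)/∂y + ∂(coeff of dx∧dy)/∂z
  = ∂/∂x (-x) - ∂/∂y (-2*y + z) + ∂/∂z (3*y - z).
Each of these terms simplifies to sums of mixed partials that cancel in pairs. The result is 0 (by equality of mixed partials for smooth functions — Schwarz / Clairaut).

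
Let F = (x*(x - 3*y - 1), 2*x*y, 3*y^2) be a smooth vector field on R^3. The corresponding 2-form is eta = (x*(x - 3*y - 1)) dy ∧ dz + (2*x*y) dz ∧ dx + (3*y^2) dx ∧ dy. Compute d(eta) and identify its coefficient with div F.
d(eta) = (4*x - 3*y - 1) dx ∧ dy ∧ dz; div F = 4*x - 3*y - 1

For a 2-form in R^3 of the form above, applying d gives a 3-form with coefficient ∂P/∂x + ∂Q/∂y + ∂R/∂z:
  ∂P/∂x = 2*x - 3*y - 1
  ∂Q/∂y = 2*x
  ∂R/∂z = 0
Sum = 4*x - 3*y - 1, which is exactly div F.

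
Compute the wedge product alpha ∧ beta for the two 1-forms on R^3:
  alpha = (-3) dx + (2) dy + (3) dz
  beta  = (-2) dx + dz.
alpha ∧ beta = (3) dx ∧ dz + (4) dx ∧ dy + (2) dy ∧ dz

Distribute the wedge, using dx_i ∧ dx_j = -dx_j ∧ dx_i and dx_i ∧ dx_i = 0. For each pair (i, j) with i < j, the coefficient of dx_i ∧ dx_j in alpha ∧ beta is (alpha_i * beta_j - alpha_j * beta_i). Collecting: alpha ∧ beta = (3) dx ∧ dz + (4) dx ∧ dy + (2) dy ∧ dz.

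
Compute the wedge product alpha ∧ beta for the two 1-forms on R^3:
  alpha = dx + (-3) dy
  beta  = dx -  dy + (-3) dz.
alpha ∧ beta = (2) dx ∧ dy + (-3) dx ∧ dz + (9) dy ∧ dz

Distribute the wedge, using dx_i ∧ dx_j = -dx_j ∧ dx_i and dx_i ∧ dx_i = 0. For each pair (i, j) with i < j, the coefficient of dx_i ∧ dx_j in alpha ∧ beta is (alpha_i * beta_j - alpha_j * beta_i). Collecting: alpha ∧ beta = (2) dx ∧ dy + (-3) dx ∧ dz + (9) dy ∧ dz.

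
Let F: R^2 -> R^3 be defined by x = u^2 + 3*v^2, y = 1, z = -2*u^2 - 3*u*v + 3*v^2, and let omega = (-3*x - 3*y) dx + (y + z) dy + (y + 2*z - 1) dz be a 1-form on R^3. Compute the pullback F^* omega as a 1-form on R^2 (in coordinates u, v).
F^* omega = (10*u^3 + 36*u^2*v - 24*u*v^2 - 6*u - 18*v^3) du + (12*u^3 - 24*u^2*v - 54*u*v^2 - 18*v^3 - 18*v) dv

Using F^*(f dg) = (f ∘ F) d(g ∘ F), substitute each coordinate x_i by F_i(u, v) in f_i, and replace dx_i by d F_i = (∂F_i/∂u) du + (∂F_i/∂v) dv.
  For the x component: f_1(F) = -3*u^2 - 9*v^2 - 3; d F_1 = (2*u) du + (6*v) dv
  For the y component: f_2(F) = -2*u^2 - 3*u*v + 3*v^2 + 1; d F_2 = (0) du + (0) dv
  For the z component: f_3(F) = -4*u^2 - 6*u*v + 6*v^2; d F_3 = (-4*u - 3*v) du + (-3*u + 6*v) dv
Combining and collecting du, dv coefficients:
  coeff of du: 10*u^3 + 36*u^2*v - 24*u*v^2 - 6*u - 18*v^3
  coeff of dv: 12*u^3 - 24*u^2*v - 54*u*v^2 - 18*v^3 - 18*v
F^* omega = (10*u^3 + 36*u^2*v - 24*u*v^2 - 6*u - 18*v^3) du + (12*u^3 - 24*u^2*v - 54*u*v^2 - 18*v^3 - 18*v) dv.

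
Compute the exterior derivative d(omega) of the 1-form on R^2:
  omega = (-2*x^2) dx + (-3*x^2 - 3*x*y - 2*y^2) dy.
d(omega) = (-6*x - 3*y) dx ∧ dy

For a 1-form omega = sum_i f_i dx_i, the exterior derivative is
  d(omega) = sum_{i < j} (∂f_j/∂x_i - ∂f_i/∂x_j) dx_i ∧ dx_j.
  coefficient of dx ∧ dy: ∂f_2/∂x - ∂f_1/∂y = ∂(-3*x^2 - 3*x*y - 2*y^2)/∂x - ∂(-2*x^2)/∂y = -6*x - 3*y
Assembling: d(omega) = (-6*x - 3*y) dx ∧ dy.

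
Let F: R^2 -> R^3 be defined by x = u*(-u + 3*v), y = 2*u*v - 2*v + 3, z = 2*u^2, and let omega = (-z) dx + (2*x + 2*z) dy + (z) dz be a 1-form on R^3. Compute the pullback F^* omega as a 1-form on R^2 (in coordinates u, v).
F^* omega = (2*u*(6*u^2 - u*v + 6*v^2)) du + (2*u*(-u^2 + 6*u*v - 2*u - 6*v)) dv

Using F^*(f dg) = (f ∘ F) d(g ∘ F), substitute each coordinate x_i by F_i(u, v) in f_i, and replace dx_i by d F_i = (∂F_i/∂u) du + (∂F_i/∂v) dv.
  For the x component: f_1(F) = -2*u^2; d F_1 = (-2*u + 3*v) du + (3*u) dv
  For the y component: f_2(F) = 2*u*(u + 3*v); d F_2 = (2*v) du + (2*u - 2) dv
  For the z component: f_3(F) = 2*u^2; d F_3 = (4*u) du + (0) dv
Combining and collecting du, dv coefficients:
  coeff of du: 2*u*(6*u^2 - u*v + 6*v^2)
  coeff of dv: 2*u*(-u^2 + 6*u*v - 2*u - 6*v)
F^* omega = (2*u*(6*u^2 - u*v + 6*v^2)) du + (2*u*(-u^2 + 6*u*v - 2*u - 6*v)) dv.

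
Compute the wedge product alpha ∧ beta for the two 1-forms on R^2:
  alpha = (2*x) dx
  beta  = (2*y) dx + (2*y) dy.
alpha ∧ beta = (4*x*y) dx ∧ dy

Distribute the wedge, using dx_i ∧ dx_j = -dx_j ∧ dx_i and dx_i ∧ dx_i = 0. For each pair (i, j) with i < j, the coefficient of dx_i ∧ dx_j in alpha ∧ beta is (alpha_i * beta_j - alpha_j * beta_i). Collecting: alpha ∧ beta = (4*x*y) dx ∧ dy.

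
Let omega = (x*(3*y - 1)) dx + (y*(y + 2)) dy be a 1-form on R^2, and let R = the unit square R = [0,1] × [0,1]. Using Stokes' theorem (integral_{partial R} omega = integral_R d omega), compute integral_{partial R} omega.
integral_(partial R) omega = -3/2

Stokes: integral_partial_R omega = integral_R d omega with d omega = (∂Q/∂x - ∂P/∂y) dx ∧ dy.
  ∂Q/∂x = 0
  ∂P/∂y = 3*x
  integrand = ∂Q/∂x - ∂P/∂y = -3*x.
Integrating over R: integral_0^1 integral_0^1 (-3*x) dx dy = -3/2.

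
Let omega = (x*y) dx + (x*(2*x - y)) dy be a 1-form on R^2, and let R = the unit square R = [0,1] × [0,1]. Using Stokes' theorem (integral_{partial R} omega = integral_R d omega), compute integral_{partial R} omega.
integral_(partial R) omega = 1

Stokes: integral_partial_R omega = integral_R d omega with d omega = (∂Q/∂x - ∂P/∂y) dx ∧ dy.
  ∂Q/∂x = 4*x - y
  ∂P/∂y = x
  integrand = ∂Q/∂x - ∂P/∂y = 3*x - y.
Integrating over R: integral_0^1 integral_0^1 (3*x - y) dx dy = 1.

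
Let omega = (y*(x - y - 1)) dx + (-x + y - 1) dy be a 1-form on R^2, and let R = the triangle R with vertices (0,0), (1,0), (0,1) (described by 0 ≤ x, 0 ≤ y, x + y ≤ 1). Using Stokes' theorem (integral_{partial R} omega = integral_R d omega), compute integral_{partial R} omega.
integral_(partial R) omega = 1/6

Stokes: integral_partial_R omega = integral_R d omega with d omega = (∂Q/∂x - ∂P/∂y) dx ∧ dy.
  ∂Q/∂x = -1
  ∂P/∂y = x - 2*y - 1
  integrand = ∂Q/∂x - ∂P/∂y = -x + 2*y.
Integrating over R: integral_0^1 integral_0^{1-x} (-x + 2*y) dy dx = 1/6.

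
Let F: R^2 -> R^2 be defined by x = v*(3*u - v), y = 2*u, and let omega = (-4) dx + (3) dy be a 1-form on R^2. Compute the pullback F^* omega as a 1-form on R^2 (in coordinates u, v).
F^* omega = (6 - 12*v) du + (-12*u + 8*v) dv

Using F^*(f dg) = (f ∘ F) d(g ∘ F), substitute each coordinate x_i by F_i(u, v) in f_i, and replace dx_i by d F_i = (∂F_i/∂u) du + (∂F_i/∂v) dv.
  For the x component: f_1(F) = -4; d F_1 = (3*v) du + (3*u - 2*v) dv
  For the y component: f_2(F) = 3; d F_2 = (2) du + (0) dv
Combining and collecting du, dv coefficients:
  coeff of du: 6 - 12*v
  coeff of dv: -12*u + 8*v
F^* omega = (6 - 12*v) du + (-12*u + 8*v) dv.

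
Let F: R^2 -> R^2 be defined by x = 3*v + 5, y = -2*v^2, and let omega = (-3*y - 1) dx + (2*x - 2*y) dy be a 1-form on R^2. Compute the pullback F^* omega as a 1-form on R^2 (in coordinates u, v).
F^* omega = (-16*v^3 - 6*v^2 - 40*v - 3) dv

Using F^*(f dg) = (f ∘ F) d(g ∘ F), substitute each coordinate x_i by F_i(u, v) in f_i, and replace dx_i by d F_i = (∂F_i/∂u) du + (∂F_i/∂v) dv.
  For the x component: f_1(F) = 6*v^2 - 1; d F_1 = (0) du + (3) dv
  For the y component: f_2(F) = 4*v^2 + 6*v + 10; d F_2 = (0) du + (-4*v) dv
Combining and collecting du, dv coefficients:
  coeff of du: 0
  coeff of dv: -16*v^3 - 6*v^2 - 40*v - 3
F^* omega = (-16*v^3 - 6*v^2 - 40*v - 3) dv.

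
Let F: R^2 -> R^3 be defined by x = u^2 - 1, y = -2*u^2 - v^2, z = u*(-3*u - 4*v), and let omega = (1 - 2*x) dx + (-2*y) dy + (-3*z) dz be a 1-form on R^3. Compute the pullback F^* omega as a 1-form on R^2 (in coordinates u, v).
F^* omega = (2*u*(-37*u^2 - 54*u*v - 28*v^2 + 3)) du + (-36*u^3 - 56*u^2*v - 4*v^3) dv

Using F^*(f dg) = (f ∘ F) d(g ∘ F), substitute each coordinate x_i by F_i(u, v) in f_i, and replace dx_i by d F_i = (∂F_i/∂u) du + (∂F_i/∂v) dv.
  For the x component: f_1(F) = 3 - 2*u^2; d F_1 = (2*u) du + (0) dv
  For the y component: f_2(F) = 4*u^2 + 2*v^2; d F_2 = (-4*u) du + (-2*v) dv
  For the z component: f_3(F) = 3*u*(3*u + 4*v); d F_3 = (-6*u - 4*v) du + (-4*u) dv
Combining and collecting du, dv coefficients:
  coeff of du: 2*u*(-37*u^2 - 54*u*v - 28*v^2 + 3)
  coeff of dv: -36*u^3 - 56*u^2*v - 4*v^3
F^* omega = (2*u*(-37*u^2 - 54*u*v - 28*v^2 + 3)) du + (-36*u^3 - 56*u^2*v - 4*v^3) dv.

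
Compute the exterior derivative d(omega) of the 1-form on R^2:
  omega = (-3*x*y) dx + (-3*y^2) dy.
d(omega) = (3*x) dx ∧ dy

For a 1-form omega = sum_i f_i dx_i, the exterior derivative is
  d(omega) = sum_{i < j} (∂f_j/∂x_i - ∂f_i/∂x_j) dx_i ∧ dx_j.
  coefficient of dx ∧ dy: ∂f_2/∂x - ∂f_1/∂y = ∂(-3*y^2)/∂x - ∂(-3*x*y)/∂y = 3*x
Assembling: d(omega) = (3*x) dx ∧ dy.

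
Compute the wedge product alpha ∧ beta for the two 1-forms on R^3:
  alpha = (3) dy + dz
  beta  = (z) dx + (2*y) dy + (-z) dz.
alpha ∧ beta = (-3*z) dx ∧ dy + (-2*y - 3*z) dy ∧ dz + (-z) dx ∧ dz

Distribute the wedge, using dx_i ∧ dx_j = -dx_j ∧ dx_i and dx_i ∧ dx_i = 0. For each pair (i, j) with i < j, the coefficient of dx_i ∧ dx_j in alpha ∧ beta is (alpha_i * beta_j - alpha_j * beta_i). Collecting: alpha ∧ beta = (-3*z) dx ∧ dy + (-2*y - 3*z) dy ∧ dz + (-z) dx ∧ dz.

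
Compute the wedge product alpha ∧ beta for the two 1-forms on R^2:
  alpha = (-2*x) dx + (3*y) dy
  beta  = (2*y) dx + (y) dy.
alpha ∧ beta = (-2*y*(x + 3*y)) dx ∧ dy

Distribute the wedge, using dx_i ∧ dx_j = -dx_j ∧ dx_i and dx_i ∧ dx_i = 0. For each pair (i, j) with i < j, the coefficient of dx_i ∧ dx_j in alpha ∧ beta is (alpha_i * beta_j - alpha_j * beta_i). Collecting: alpha ∧ beta = (-2*y*(x + 3*y)) dx ∧ dy.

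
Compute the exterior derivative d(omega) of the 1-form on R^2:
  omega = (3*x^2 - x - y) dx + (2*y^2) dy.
d(omega) = (1) dx ∧ dy

For a 1-form omega = sum_i f_i dx_i, the exterior derivative is
  d(omega) = sum_{i < j} (∂f_j/∂x_i - ∂f_i/∂x_j) dx_i ∧ dx_j.
  coefficient of dx ∧ dy: ∂f_2/∂x - ∂f_1/∂y = ∂(2*y^2)/∂x - ∂(3*x^2 - x - y)/∂y = 1
Assembling: d(omega) = (1) dx ∧ dy.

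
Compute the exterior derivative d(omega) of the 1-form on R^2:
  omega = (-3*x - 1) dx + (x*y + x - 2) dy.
d(omega) = (y + 1) dx ∧ dy

For a 1-form omega = sum_i f_i dx_i, the exterior derivative is
  d(omega) = sum_{i < j} (∂f_j/∂x_i - ∂f_i/∂x_j) dx_i ∧ dx_j.
  coefficient of dx ∧ dy: ∂f_2/∂x - ∂f_1/∂y = ∂(x*y + x - 2)/∂x - ∂(-3*x - 1)/∂y = y + 1
Assembling: d(omega) = (y + 1) dx ∧ dy.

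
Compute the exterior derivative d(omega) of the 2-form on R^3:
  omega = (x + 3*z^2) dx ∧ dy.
d(omega) = (6*z) dx ∧ dy ∧ dz

For a 2-form omega = sum_{i<j} g_{ij} dx_i ∧ dx_j, the exterior derivative is
  d(omega) = sum_{i<j} d(g_{ij}) ∧ dx_i ∧ dx_j = sum_{i<j, k} (∂g_{ij}/∂x_k) dx_k ∧ dx_i ∧ dx_j.
Expand each term, using dx_k ∧ dx_i ∧ dx_j = sgn(permutation) dx_{(a)} ∧ dx_{(b)} ∧ dx_{(c)} with (a < b < c) sorted:
  d(x + 3*z^2) includes (∂/∂z)(x + 3*z^2) dz = (6*z) dz, which multiplied by dx ∧ dy gives (6*z) dx ∧ dy ∧ dz
Collecting like 3-forms: d(omega) = (6*z) dx ∧ dy ∧ dz.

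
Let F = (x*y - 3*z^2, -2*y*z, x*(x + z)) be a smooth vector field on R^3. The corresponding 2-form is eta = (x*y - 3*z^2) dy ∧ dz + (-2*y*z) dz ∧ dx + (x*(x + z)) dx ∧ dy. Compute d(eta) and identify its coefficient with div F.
d(eta) = (x + y - 2*z) dx ∧ dy ∧ dz; div F = x + y - 2*z

For a 2-form in R^3 of the form above, applying d gives a 3-form with coefficient ∂P/∂x + ∂Q/∂y + ∂R/∂z:
  ∂P/∂x = y
  ∂Q/∂y = -2*z
  ∂R/∂z = x
Sum = x + y - 2*z, which is exactly div F.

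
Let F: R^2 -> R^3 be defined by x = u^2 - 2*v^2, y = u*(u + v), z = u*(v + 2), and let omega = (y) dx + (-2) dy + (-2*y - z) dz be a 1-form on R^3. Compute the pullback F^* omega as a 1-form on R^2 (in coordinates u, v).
F^* omega = (2*u^3 - 4*u^2 - 3*u*v^2 - 8*u*v - 8*u - 2*v) du + (u*(-2*u^2 - 7*u*v - 2*u - 4*v^2 - 2)) dv

Using F^*(f dg) = (f ∘ F) d(g ∘ F), substitute each coordinate x_i by F_i(u, v) in f_i, and replace dx_i by d F_i = (∂F_i/∂u) du + (∂F_i/∂v) dv.
  For the x component: f_1(F) = u*(u + v); d F_1 = (2*u) du + (-4*v) dv
  For the y component: f_2(F) = -2; d F_2 = (2*u + v) du + (u) dv
  For the z component: f_3(F) = u*(-2*u - 3*v - 2); d F_3 = (v + 2) du + (u) dv
Combining and collecting du, dv coefficients:
  coeff of du: 2*u^3 - 4*u^2 - 3*u*v^2 - 8*u*v - 8*u - 2*v
  coeff of dv: u*(-2*u^2 - 7*u*v - 2*u - 4*v^2 - 2)
F^* omega = (2*u^3 - 4*u^2 - 3*u*v^2 - 8*u*v - 8*u - 2*v) du + (u*(-2*u^2 - 7*u*v - 2*u - 4*v^2 - 2)) dv.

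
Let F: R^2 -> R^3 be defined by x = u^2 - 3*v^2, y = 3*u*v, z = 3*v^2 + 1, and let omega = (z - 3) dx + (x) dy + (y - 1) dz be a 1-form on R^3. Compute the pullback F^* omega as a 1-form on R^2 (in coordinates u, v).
F^* omega = (3*u^2*v + 6*u*v^2 - 4*u - 9*v^3) du + (3*u^3 + 9*u*v^2 - 18*v^3 + 6*v) dv

Using F^*(f dg) = (f ∘ F) d(g ∘ F), substitute each coordinate x_i by F_i(u, v) in f_i, and replace dx_i by d F_i = (∂F_i/∂u) du + (∂F_i/∂v) dv.
  For the x component: f_1(F) = 3*v^2 - 2; d F_1 = (2*u) du + (-6*v) dv
  For the y component: f_2(F) = u^2 - 3*v^2; d F_2 = (3*v) du + (3*u) dv
  For the z component: f_3(F) = 3*u*v - 1; d F_3 = (0) du + (6*v) dv
Combining and collecting du, dv coefficients:
  coeff of du: 3*u^2*v + 6*u*v^2 - 4*u - 9*v^3
  coeff of dv: 3*u^3 + 9*u*v^2 - 18*v^3 + 6*v
F^* omega = (3*u^2*v + 6*u*v^2 - 4*u - 9*v^3) du + (3*u^3 + 9*u*v^2 - 18*v^3 + 6*v) dv.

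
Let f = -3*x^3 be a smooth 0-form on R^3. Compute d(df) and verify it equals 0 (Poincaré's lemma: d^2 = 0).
d(df) = 0

Step 1: df = sum_i (∂f/∂x_i) dx_i = (-9*x^2) dx + (0) dy + (0) dz.
Step 2: Apply d again. Using the 1-form formula, the coefficient of dx ∧ dy in d(df) is ∂^2 f/∂x ∂y - ∂^2 f/∂y ∂x = (0) - (0) = 0 (equality of mixed partials for smooth f).
Similarly for dx ∧ dz and dy ∧ dz — all coefficients vanish. So d(df) = 0.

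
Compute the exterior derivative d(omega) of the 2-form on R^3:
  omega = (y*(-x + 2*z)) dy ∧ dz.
d(omega) = (-y) dx ∧ dy ∧ dz

For a 2-form omega = sum_{i<j} g_{ij} dx_i ∧ dx_j, the exterior derivative is
  d(omega) = sum_{i<j} d(g_{ij}) ∧ dx_i ∧ dx_j = sum_{i<j, k} (∂g_{ij}/∂x_k) dx_k ∧ dx_i ∧ dx_j.
Expand each term, using dx_k ∧ dx_i ∧ dx_j = sgn(permutation) dx_{(a)} ∧ dx_{(b)} ∧ dx_{(c)} with (a < b < c) sorted:
  d(y*(-x + 2*z)) includes (∂/∂x)(y*(-x + 2*z)) dx = (-y) dx, which multiplied by dy ∧ dz gives (-y) dx ∧ dy ∧ dz
Collecting like 3-forms: d(omega) = (-y) dx ∧ dy ∧ dz.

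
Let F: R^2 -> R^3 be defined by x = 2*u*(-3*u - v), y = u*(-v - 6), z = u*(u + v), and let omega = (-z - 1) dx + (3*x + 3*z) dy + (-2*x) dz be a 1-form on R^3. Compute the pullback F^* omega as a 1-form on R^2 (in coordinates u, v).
F^* omega = (36*u^3 + 49*u^2*v + 90*u^2 + 9*u*v^2 + 18*u*v + 12*u + 2*v) du + (u*(29*u^2 + 9*u*v + 2)) dv

Using F^*(f dg) = (f ∘ F) d(g ∘ F), substitute each coordinate x_i by F_i(u, v) in f_i, and replace dx_i by d F_i = (∂F_i/∂u) du + (∂F_i/∂v) dv.
  For the x component: f_1(F) = -u^2 - u*v - 1; d F_1 = (-12*u - 2*v) du + (-2*u) dv
  For the y component: f_2(F) = 3*u*(-5*u - v); d F_2 = (-v - 6) du + (-u) dv
  For the z component: f_3(F) = 4*u*(3*u + v); d F_3 = (2*u + v) du + (u) dv
Combining and collecting du, dv coefficients:
  coeff of du: 36*u^3 + 49*u^2*v + 90*u^2 + 9*u*v^2 + 18*u*v + 12*u + 2*v
  coeff of dv: u*(29*u^2 + 9*u*v + 2)
F^* omega = (36*u^3 + 49*u^2*v + 90*u^2 + 9*u*v^2 + 18*u*v + 12*u + 2*v) du + (u*(29*u^2 + 9*u*v + 2)) dv.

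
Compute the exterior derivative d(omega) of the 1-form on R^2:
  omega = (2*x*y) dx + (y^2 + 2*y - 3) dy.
d(omega) = (-2*x) dx ∧ dy

For a 1-form omega = sum_i f_i dx_i, the exterior derivative is
  d(omega) = sum_{i < j} (∂f_j/∂x_i - ∂f_i/∂x_j) dx_i ∧ dx_j.
  coefficient of dx ∧ dy: ∂f_2/∂x - ∂f_1/∂y = ∂(y^2 + 2*y - 3)/∂x - ∂(2*x*y)/∂y = -2*x
Assembling: d(omega) = (-2*x) dx ∧ dy.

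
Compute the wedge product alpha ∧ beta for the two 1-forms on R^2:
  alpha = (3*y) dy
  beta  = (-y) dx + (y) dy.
alpha ∧ beta = (3*y^2) dx ∧ dy

Distribute the wedge, using dx_i ∧ dx_j = -dx_j ∧ dx_i and dx_i ∧ dx_i = 0. For each pair (i, j) with i < j, the coefficient of dx_i ∧ dx_j in alpha ∧ beta is (alpha_i * beta_j - alpha_j * beta_i). Collecting: alpha ∧ beta = (3*y^2) dx ∧ dy.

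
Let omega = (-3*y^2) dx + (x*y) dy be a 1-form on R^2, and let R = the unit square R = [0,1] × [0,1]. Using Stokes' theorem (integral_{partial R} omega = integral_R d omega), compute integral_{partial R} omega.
integral_(partial R) omega = 7/2

Stokes: integral_partial_R omega = integral_R d omega with d omega = (∂Q/∂x - ∂P/∂y) dx ∧ dy.
  ∂Q/∂x = y
  ∂P/∂y = -6*y
  integrand = ∂Q/∂x - ∂P/∂y = 7*y.
Integrating over R: integral_0^1 integral_0^1 (7*y) dx dy = 7/2.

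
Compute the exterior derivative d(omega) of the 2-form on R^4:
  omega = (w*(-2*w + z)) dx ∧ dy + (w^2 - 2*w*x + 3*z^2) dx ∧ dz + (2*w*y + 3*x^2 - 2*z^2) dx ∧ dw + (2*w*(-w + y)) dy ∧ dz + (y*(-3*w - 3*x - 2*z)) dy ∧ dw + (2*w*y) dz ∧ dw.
d(omega) = (w) dx ∧ dy ∧ dz + (-6*w - 3*y + z) dx ∧ dy ∧ dw + (2*w - 2*x + 4*z) dx ∧ dz ∧ dw + (-2*w + 4*y) dy ∧ dz ∧ dw

For a 2-form omega = sum_{i<j} g_{ij} dx_i ∧ dx_j, the exterior derivative is
  d(omega) = sum_{i<j} d(g_{ij}) ∧ dx_i ∧ dx_j = sum_{i<j, k} (∂g_{ij}/∂x_k) dx_k ∧ dx_i ∧ dx_j.
Expand each term, using dx_k ∧ dx_i ∧ dx_j = sgn(permutation) dx_{(a)} ∧ dx_{(b)} ∧ dx_{(c)} with (a < b < c) sorted:
  d(w*(-2*w + z)) includes (∂/∂z)(w*(-2*w + z)) dz = (w) dz, which multiplied by dx ∧ dy gives (w) dx ∧ dy ∧ dz
  d(w*(-2*w + z)) includes (∂/∂w)(w*(-2*w + z)) dw = (-4*w + z) dw, which multiplied by dx ∧ dy gives (-4*w + z) dx ∧ dy ∧ dw
  d(w^2 - 2*w*x + 3*z^2) includes (∂/∂w)(w^2 - 2*w*x + 3*z^2) dw = (2*w - 2*x) dw, which multiplied by dx ∧ dz gives (2*w - 2*x) dx ∧ dz ∧ dw
  d(2*w*y + 3*x^2 - 2*z^2) includes (∂/∂y)(2*w*y + 3*x^2 - 2*z^2) dy = (2*w) dy, which multiplied by dx ∧ dw gives (-2*w) dx ∧ dy ∧ dw
  d(2*w*y + 3*x^2 - 2*z^2) includes (∂/∂z)(2*w*y + 3*x^2 - 2*z^2) dz = (-4*z) dz, which multiplied by dx ∧ dw gives (4*z) dx ∧ dz ∧ dw
  d(2*w*(-w + y)) includes (∂/∂w)(2*w*(-w + y)) dw = (-4*w + 2*y) dw, which multiplied by dy ∧ dz gives (-4*w + 2*y) dy ∧ dz ∧ dw
  d(y*(-3*w - 3*x - 2*z)) includes (∂/∂x)(y*(-3*w - 3*x - 2*z)) dx = (-3*y) dx, which multiplied by dy ∧ dw gives (-3*y) dx ∧ dy ∧ dw
  d(y*(-3*w - 3*x - 2*z)) includes (∂/∂z)(y*(-3*w - 3*x - 2*z)) dz = (-2*y) dz, which multiplied by dy ∧ dw gives (2*y) dy ∧ dz ∧ dw
  d(2*w*y) includes (∂/∂y)(2*w*y) dy = (2*w) dy, which multiplied by dz ∧ dw gives (2*w) dy ∧ dz ∧ dw
Collecting like 3-forms: d(omega) = (w) dx ∧ dy ∧ dz + (-6*w - 3*y + z) dx ∧ dy ∧ dw + (2*w - 2*x + 4*z) dx ∧ dz ∧ dw + (-2*w + 4*y) dy ∧ dz ∧ dw.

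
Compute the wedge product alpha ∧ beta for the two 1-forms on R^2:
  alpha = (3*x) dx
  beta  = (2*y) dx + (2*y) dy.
alpha ∧ beta = (6*x*y) dx ∧ dy

Distribute the wedge, using dx_i ∧ dx_j = -dx_j ∧ dx_i and dx_i ∧ dx_i = 0. For each pair (i, j) with i < j, the coefficient of dx_i ∧ dx_j in alpha ∧ beta is (alpha_i * beta_j - alpha_j * beta_i). Collecting: alpha ∧ beta = (6*x*y) dx ∧ dy.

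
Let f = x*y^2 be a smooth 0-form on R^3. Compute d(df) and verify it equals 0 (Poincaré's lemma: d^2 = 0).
d(df) = 0

Step 1: df = sum_i (∂f/∂x_i) dx_i = (y^2) dx + (2*x*y) dy + (0) dz.
Step 2: Apply d again. Using the 1-form formula, the coefficient of dx ∧ dy in d(df) is ∂^2 f/∂x ∂y - ∂^2 f/∂y ∂x = (2*y) - (2*y) = 0 (equality of mixed partials for smooth f).
Similarly for dx ∧ dz and dy ∧ dz — all coefficients vanish. So d(df) = 0.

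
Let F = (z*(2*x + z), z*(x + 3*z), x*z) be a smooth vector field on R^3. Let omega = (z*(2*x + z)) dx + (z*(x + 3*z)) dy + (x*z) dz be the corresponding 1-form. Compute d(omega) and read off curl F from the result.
d(omega) = (-x - 6*z) dy ∧ dz + (2*x + z) dz ∧ dx + (z) dx ∧ dy; curl F = (-x - 6*z, 2*x + z, z)

d omega = sum_{i<j} (∂f_j/∂x_i - ∂f_i/∂x_j) dx_i ∧ dx_j. Under the identification (dy ∧ dz, dz ∧ dx, dx ∧ dy) ↔ (e_x, e_y, e_z), the coefficients are exactly the components of curl F. Compute:
  ∂R/∂y - ∂Q/∂z = (0) - (x + 6*z) = -x - 6*z
  ∂P/∂z - ∂R/∂x = (2*x + 2*z) - (z) = 2*x + z
  ∂Q/∂x - ∂P/∂y = (z) - (0) = z.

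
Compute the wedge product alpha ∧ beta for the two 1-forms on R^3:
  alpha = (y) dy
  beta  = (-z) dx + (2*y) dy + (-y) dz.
alpha ∧ beta = (y*z) dx ∧ dy + (-y^2) dy ∧ dz

Distribute the wedge, using dx_i ∧ dx_j = -dx_j ∧ dx_i and dx_i ∧ dx_i = 0. For each pair (i, j) with i < j, the coefficient of dx_i ∧ dx_j in alpha ∧ beta is (alpha_i * beta_j - alpha_j * beta_i). Collecting: alpha ∧ beta = (y*z) dx ∧ dy + (-y^2) dy ∧ dz.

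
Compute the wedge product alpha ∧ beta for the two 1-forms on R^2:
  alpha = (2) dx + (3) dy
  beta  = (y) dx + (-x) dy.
alpha ∧ beta = (-2*x - 3*y) dx ∧ dy

Distribute the wedge, using dx_i ∧ dx_j = -dx_j ∧ dx_i and dx_i ∧ dx_i = 0. For each pair (i, j) with i < j, the coefficient of dx_i ∧ dx_j in alpha ∧ beta is (alpha_i * beta_j - alpha_j * beta_i). Collecting: alpha ∧ beta = (-2*x - 3*y) dx ∧ dy.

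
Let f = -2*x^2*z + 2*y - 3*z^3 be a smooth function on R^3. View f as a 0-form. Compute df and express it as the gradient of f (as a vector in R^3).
df = (-4*x*z) dx + (2) dy + (-2*x^2 - 9*z^2) dz; grad f = (-4*x*z, 2, -2*x^2 - 9*z^2)

For a 0-form f, d f = (∂f/∂x) dx + (∂f/∂y) dy + (∂f/∂z) dz. The components of the vector representation are exactly the entries of grad f in Cartesian coordinates:
  ∂f/∂x = -4*x*z
  ∂f/∂y = 2
  ∂f/∂z = -2*x^2 - 9*z^2.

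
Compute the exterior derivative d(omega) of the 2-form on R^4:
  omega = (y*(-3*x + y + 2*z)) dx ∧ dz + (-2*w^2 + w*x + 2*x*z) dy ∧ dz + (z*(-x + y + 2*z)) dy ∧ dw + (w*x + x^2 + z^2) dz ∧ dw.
d(omega) = (w + 3*x - 2*y) dx ∧ dy ∧ dz + (-4*w + 2*x - y - 4*z) dy ∧ dz ∧ dw + (-z) dx ∧ dy ∧ dw + (w + 2*x) dx ∧ dz ∧ dw

For a 2-form omega = sum_{i<j} g_{ij} dx_i ∧ dx_j, the exterior derivative is
  d(omega) = sum_{i<j} d(g_{ij}) ∧ dx_i ∧ dx_j = sum_{i<j, k} (∂g_{ij}/∂x_k) dx_k ∧ dx_i ∧ dx_j.
Expand each term, using dx_k ∧ dx_i ∧ dx_j = sgn(permutation) dx_{(a)} ∧ dx_{(b)} ∧ dx_{(c)} with (a < b < c) sorted:
  d(y*(-3*x + y + 2*z)) includes (∂/∂y)(y*(-3*x + y + 2*z)) dy = (-3*x + 2*y + 2*z) dy, which multiplied by dx ∧ dz gives (3*x - 2*y - 2*z) dx ∧ dy ∧ dz
  d(-2*w^2 + w*x + 2*x*z) includes (∂/∂x)(-2*w^2 + w*x + 2*x*z) dx = (w + 2*z) dx, which multiplied by dy ∧ dz gives (w + 2*z) dx ∧ dy ∧ dz
  d(-2*w^2 + w*x + 2*x*z) includes (∂/∂w)(-2*w^2 + w*x + 2*x*z) dw = (-4*w + x) dw, which multiplied by dy ∧ dz gives (-4*w + x) dy ∧ dz ∧ dw
  d(z*(-x + y + 2*z)) includes (∂/∂x)(z*(-x + y + 2*z)) dx = (-z) dx, which multiplied by dy ∧ dw gives (-z) dx ∧ dy ∧ dw
  d(z*(-x + y + 2*z)) includes (∂/∂z)(z*(-x + y + 2*z)) dz = (-x + y + 4*z) dz, which multiplied by dy ∧ dw gives (x - y - 4*z) dy ∧ dz ∧ dw
  d(w*x + x^2 + z^2) includes (∂/∂x)(w*x + x^2 + z^2) dx = (w + 2*x) dx, which multiplied by dz ∧ dw gives (w + 2*x) dx ∧ dz ∧ dw
Collecting like 3-forms: d(omega) = (w + 3*x - 2*y) dx ∧ dy ∧ dz + (-4*w + 2*x - y - 4*z) dy ∧ dz ∧ dw + (-z) dx ∧ dy ∧ dw + (w + 2*x) dx ∧ dz ∧ dw.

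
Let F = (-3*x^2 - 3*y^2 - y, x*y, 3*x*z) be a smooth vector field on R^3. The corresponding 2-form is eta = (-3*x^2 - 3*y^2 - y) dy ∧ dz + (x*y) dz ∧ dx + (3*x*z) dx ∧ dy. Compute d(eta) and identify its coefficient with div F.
d(eta) = (-2*x) dx ∧ dy ∧ dz; div F = -2*x

For a 2-form in R^3 of the form above, applying d gives a 3-form with coefficient ∂P/∂x + ∂Q/∂y + ∂R/∂z:
  ∂P/∂x = -6*x
  ∂Q/∂y = x
  ∂R/∂z = 3*x
Sum = -2*x, which is exactly div F.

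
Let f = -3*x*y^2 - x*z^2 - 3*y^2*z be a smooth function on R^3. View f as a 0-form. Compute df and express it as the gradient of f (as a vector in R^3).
df = (-3*y^2 - z^2) dx + (6*y*(-x - z)) dy + (-2*x*z - 3*y^2) dz; grad f = (-3*y^2 - z^2, 6*y*(-x - z), -2*x*z - 3*y^2)

For a 0-form f, d f = (∂f/∂x) dx + (∂f/∂y) dy + (∂f/∂z) dz. The components of the vector representation are exactly the entries of grad f in Cartesian coordinates:
  ∂f/∂x = -3*y^2 - z^2
  ∂f/∂y = 6*y*(-x - z)
  ∂f/∂z = -2*x*z - 3*y^2.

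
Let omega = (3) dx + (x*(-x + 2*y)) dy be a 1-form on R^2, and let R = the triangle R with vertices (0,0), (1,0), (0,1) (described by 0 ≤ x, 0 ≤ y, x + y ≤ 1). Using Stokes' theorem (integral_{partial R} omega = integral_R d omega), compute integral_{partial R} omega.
integral_(partial R) omega = 0

Stokes: integral_partial_R omega = integral_R d omega with d omega = (∂Q/∂x - ∂P/∂y) dx ∧ dy.
  ∂Q/∂x = -2*x + 2*y
  ∂P/∂y = 0
  integrand = ∂Q/∂x - ∂P/∂y = -2*x + 2*y.
Integrating over R: integral_0^1 integral_0^{1-x} (-2*x + 2*y) dy dx = 0.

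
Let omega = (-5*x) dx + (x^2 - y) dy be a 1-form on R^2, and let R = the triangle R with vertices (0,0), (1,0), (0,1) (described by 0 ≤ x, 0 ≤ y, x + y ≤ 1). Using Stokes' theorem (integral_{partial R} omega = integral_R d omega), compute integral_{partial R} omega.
integral_(partial R) omega = 1/3

Stokes: integral_partial_R omega = integral_R d omega with d omega = (∂Q/∂x - ∂P/∂y) dx ∧ dy.
  ∂Q/∂x = 2*x
  ∂P/∂y = 0
  integrand = ∂Q/∂x - ∂P/∂y = 2*x.
Integrating over R: integral_0^1 integral_0^{1-x} (2*x) dy dx = 1/3.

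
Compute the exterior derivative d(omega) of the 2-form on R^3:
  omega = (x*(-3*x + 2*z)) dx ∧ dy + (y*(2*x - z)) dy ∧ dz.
d(omega) = (2*x + 2*y) dx ∧ dy ∧ dz

For a 2-form omega = sum_{i<j} g_{ij} dx_i ∧ dx_j, the exterior derivative is
  d(omega) = sum_{i<j} d(g_{ij}) ∧ dx_i ∧ dx_j = sum_{i<j, k} (∂g_{ij}/∂x_k) dx_k ∧ dx_i ∧ dx_j.
Expand each term, using dx_k ∧ dx_i ∧ dx_j = sgn(permutation) dx_{(a)} ∧ dx_{(b)} ∧ dx_{(c)} with (a < b < c) sorted:
  d(x*(-3*x + 2*z)) includes (∂/∂z)(x*(-3*x + 2*z)) dz = (2*x) dz, which multiplied by dx ∧ dy gives (2*x) dx ∧ dy ∧ dz
  d(y*(2*x - z)) includes (∂/∂x)(y*(2*x - z)) dx = (2*y) dx, which multiplied by dy ∧ dz gives (2*y) dx ∧ dy ∧ dz
Collecting like 3-forms: d(omega) = (2*x + 2*y) dx ∧ dy ∧ dz.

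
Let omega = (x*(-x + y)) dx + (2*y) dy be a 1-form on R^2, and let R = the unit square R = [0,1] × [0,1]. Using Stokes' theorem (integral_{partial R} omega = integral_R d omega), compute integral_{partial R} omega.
integral_(partial R) omega = -1/2

Stokes: integral_partial_R omega = integral_R d omega with d omega = (∂Q/∂x - ∂P/∂y) dx ∧ dy.
  ∂Q/∂x = 0
  ∂P/∂y = x
  integrand = ∂Q/∂x - ∂P/∂y = -x.
Integrating over R: integral_0^1 integral_0^1 (-x) dx dy = -1/2.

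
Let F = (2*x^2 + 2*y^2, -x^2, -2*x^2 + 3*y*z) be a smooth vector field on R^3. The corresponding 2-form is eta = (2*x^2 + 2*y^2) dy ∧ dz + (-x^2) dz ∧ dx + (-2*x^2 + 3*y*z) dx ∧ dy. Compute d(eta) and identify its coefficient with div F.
d(eta) = (4*x + 3*y) dx ∧ dy ∧ dz; div F = 4*x + 3*y

For a 2-form in R^3 of the form above, applying d gives a 3-form with coefficient ∂P/∂x + ∂Q/∂y + ∂R/∂z:
  ∂P/∂x = 4*x
  ∂Q/∂y = 0
  ∂R/∂z = 3*y
Sum = 4*x + 3*y, which is exactly div F.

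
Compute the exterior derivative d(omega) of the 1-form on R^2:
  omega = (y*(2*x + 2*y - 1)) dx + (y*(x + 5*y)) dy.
d(omega) = (-2*x - 3*y + 1) dx ∧ dy

For a 1-form omega = sum_i f_i dx_i, the exterior derivative is
  d(omega) = sum_{i < j} (∂f_j/∂x_i - ∂f_i/∂x_j) dx_i ∧ dx_j.
  coefficient of dx ∧ dy: ∂f_2/∂x - ∂f_1/∂y = ∂(y*(x + 5*y))/∂x - ∂(y*(2*x + 2*y - 1))/∂y = -2*x - 3*y + 1
Assembling: d(omega) = (-2*x - 3*y + 1) dx ∧ dy.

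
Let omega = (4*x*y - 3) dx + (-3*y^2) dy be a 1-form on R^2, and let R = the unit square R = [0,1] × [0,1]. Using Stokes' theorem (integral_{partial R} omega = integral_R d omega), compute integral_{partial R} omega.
integral_(partial R) omega = -2

Stokes: integral_partial_R omega = integral_R d omega with d omega = (∂Q/∂x - ∂P/∂y) dx ∧ dy.
  ∂Q/∂x = 0
  ∂P/∂y = 4*x
  integrand = ∂Q/∂x - ∂P/∂y = -4*x.
Integrating over R: integral_0^1 integral_0^1 (-4*x) dx dy = -2.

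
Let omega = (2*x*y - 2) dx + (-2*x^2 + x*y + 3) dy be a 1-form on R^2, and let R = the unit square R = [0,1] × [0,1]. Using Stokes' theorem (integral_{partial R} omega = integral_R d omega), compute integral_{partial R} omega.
integral_(partial R) omega = -5/2

Stokes: integral_partial_R omega = integral_R d omega with d omega = (∂Q/∂x - ∂P/∂y) dx ∧ dy.
  ∂Q/∂x = -4*x + y
  ∂P/∂y = 2*x
  integrand = ∂Q/∂x - ∂P/∂y = -6*x + y.
Integrating over R: integral_0^1 integral_0^1 (-6*x + y) dx dy = -5/2.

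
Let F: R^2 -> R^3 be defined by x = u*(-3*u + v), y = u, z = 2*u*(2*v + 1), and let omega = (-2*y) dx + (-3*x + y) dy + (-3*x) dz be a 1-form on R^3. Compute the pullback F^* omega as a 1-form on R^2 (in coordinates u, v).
F^* omega = (u*(36*u*v + 39*u - 12*v^2 - 11*v + 1)) du + (u^2*(36*u - 12*v - 2)) dv

Using F^*(f dg) = (f ∘ F) d(g ∘ F), substitute each coordinate x_i by F_i(u, v) in f_i, and replace dx_i by d F_i = (∂F_i/∂u) du + (∂F_i/∂v) dv.
  For the x component: f_1(F) = -2*u; d F_1 = (-6*u + v) du + (u) dv
  For the y component: f_2(F) = u*(9*u - 3*v + 1); d F_2 = (1) du + (0) dv
  For the z component: f_3(F) = 3*u*(3*u - v); d F_3 = (4*v + 2) du + (4*u) dv
Combining and collecting du, dv coefficients:
  coeff of du: u*(36*u*v + 39*u - 12*v^2 - 11*v + 1)
  coeff of dv: u^2*(36*u - 12*v - 2)
F^* omega = (u*(36*u*v + 39*u - 12*v^2 - 11*v + 1)) du + (u^2*(36*u - 12*v - 2)) dv.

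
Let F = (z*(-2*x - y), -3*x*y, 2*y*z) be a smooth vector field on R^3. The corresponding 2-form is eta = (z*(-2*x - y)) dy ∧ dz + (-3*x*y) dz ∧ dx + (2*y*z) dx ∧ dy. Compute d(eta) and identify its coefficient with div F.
d(eta) = (-3*x + 2*y - 2*z) dx ∧ dy ∧ dz; div F = -3*x + 2*y - 2*z

For a 2-form in R^3 of the form above, applying d gives a 3-form with coefficient ∂P/∂x + ∂Q/∂y + ∂R/∂z:
  ∂P/∂x = -2*z
  ∂Q/∂y = -3*x
  ∂R/∂z = 2*y
Sum = -3*x + 2*y - 2*z, which is exactly div F.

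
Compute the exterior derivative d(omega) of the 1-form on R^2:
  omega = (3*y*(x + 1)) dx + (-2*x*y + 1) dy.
d(omega) = (-3*x - 2*y - 3) dx ∧ dy

For a 1-form omega = sum_i f_i dx_i, the exterior derivative is
  d(omega) = sum_{i < j} (∂f_j/∂x_i - ∂f_i/∂x_j) dx_i ∧ dx_j.
  coefficient of dx ∧ dy: ∂f_2/∂x - ∂f_1/∂y = ∂(-2*x*y + 1)/∂x - ∂(3*y*(x + 1))/∂y = -3*x - 2*y - 3
Assembling: d(omega) = (-3*x - 2*y - 3) dx ∧ dy.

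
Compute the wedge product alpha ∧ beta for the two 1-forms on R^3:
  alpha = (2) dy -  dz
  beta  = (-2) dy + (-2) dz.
alpha ∧ beta = (-6) dy ∧ dz

Distribute the wedge, using dx_i ∧ dx_j = -dx_j ∧ dx_i and dx_i ∧ dx_i = 0. For each pair (i, j) with i < j, the coefficient of dx_i ∧ dx_j in alpha ∧ beta is (alpha_i * beta_j - alpha_j * beta_i). Collecting: alpha ∧ beta = (-6) dy ∧ dz.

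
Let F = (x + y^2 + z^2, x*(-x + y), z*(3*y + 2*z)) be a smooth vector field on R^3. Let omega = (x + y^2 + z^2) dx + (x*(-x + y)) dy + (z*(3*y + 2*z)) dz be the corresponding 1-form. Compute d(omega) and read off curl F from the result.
d(omega) = (3*z) dy ∧ dz + (2*z) dz ∧ dx + (-2*x - y) dx ∧ dy; curl F = (3*z, 2*z, -2*x - y)

d omega = sum_{i<j} (∂f_j/∂x_i - ∂f_i/∂x_j) dx_i ∧ dx_j. Under the identification (dy ∧ dz, dz ∧ dx, dx ∧ dy) ↔ (e_x, e_y, e_z), the coefficients are exactly the components of curl F. Compute:
  ∂R/∂y - ∂Q/∂z = (3*z) - (0) = 3*z
  ∂P/∂z - ∂R/∂x = (2*z) - (0) = 2*z
  ∂Q/∂x - ∂P/∂y = (-2*x + y) - (2*y) = -2*x - y.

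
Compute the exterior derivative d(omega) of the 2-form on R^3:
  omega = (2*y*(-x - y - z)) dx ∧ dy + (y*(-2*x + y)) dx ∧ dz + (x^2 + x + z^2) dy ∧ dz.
d(omega) = (4*x - 4*y + 1) dx ∧ dy ∧ dz

For a 2-form omega = sum_{i<j} g_{ij} dx_i ∧ dx_j, the exterior derivative is
  d(omega) = sum_{i<j} d(g_{ij}) ∧ dx_i ∧ dx_j = sum_{i<j, k} (∂g_{ij}/∂x_k) dx_k ∧ dx_i ∧ dx_j.
Expand each term, using dx_k ∧ dx_i ∧ dx_j = sgn(permutation) dx_{(a)} ∧ dx_{(b)} ∧ dx_{(c)} with (a < b < c) sorted:
  d(2*y*(-x - y - z)) includes (∂/∂z)(2*y*(-x - y - z)) dz = (-2*y) dz, which multiplied by dx ∧ dy gives (-2*y) dx ∧ dy ∧ dz
  d(y*(-2*x + y)) includes (∂/∂y)(y*(-2*x + y)) dy = (-2*x + 2*y) dy, which multiplied by dx ∧ dz gives (2*x - 2*y) dx ∧ dy ∧ dz
  d(x^2 + x + z^2) includes (∂/∂x)(x^2 + x + z^2) dx = (2*x + 1) dx, which multiplied by dy ∧ dz gives (2*x + 1) dx ∧ dy ∧ dz
Collecting like 3-forms: d(omega) = (4*x - 4*y + 1) dx ∧ dy ∧ dz.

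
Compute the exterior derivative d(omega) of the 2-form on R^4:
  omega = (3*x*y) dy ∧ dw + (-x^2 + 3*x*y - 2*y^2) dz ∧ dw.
d(omega) = (3*y) dx ∧ dy ∧ dw + (-2*x + 3*y) dx ∧ dz ∧ dw + (3*x - 4*y) dy ∧ dz ∧ dw

For a 2-form omega = sum_{i<j} g_{ij} dx_i ∧ dx_j, the exterior derivative is
  d(omega) = sum_{i<j} d(g_{ij}) ∧ dx_i ∧ dx_j = sum_{i<j, k} (∂g_{ij}/∂x_k) dx_k ∧ dx_i ∧ dx_j.
Expand each term, using dx_k ∧ dx_i ∧ dx_j = sgn(permutation) dx_{(a)} ∧ dx_{(b)} ∧ dx_{(c)} with (a < b < c) sorted:
  d(3*x*y) includes (∂/∂x)(3*x*y) dx = (3*y) dx, which multiplied by dy ∧ dw gives (3*y) dx ∧ dy ∧ dw
  d(-x^2 + 3*x*y - 2*y^2) includes (∂/∂x)(-x^2 + 3*x*y - 2*y^2) dx = (-2*x + 3*y) dx, which multiplied by dz ∧ dw gives (-2*x + 3*y) dx ∧ dz ∧ dw
  d(-x^2 + 3*x*y - 2*y^2) includes (∂/∂y)(-x^2 + 3*x*y - 2*y^2) dy = (3*x - 4*y) dy, which multiplied by dz ∧ dw gives (3*x - 4*y) dy ∧ dz ∧ dw
Collecting like 3-forms: d(omega) = (3*y) dx ∧ dy ∧ dw + (-2*x + 3*y) dx ∧ dz ∧ dw + (3*x - 4*y) dy ∧ dz ∧ dw.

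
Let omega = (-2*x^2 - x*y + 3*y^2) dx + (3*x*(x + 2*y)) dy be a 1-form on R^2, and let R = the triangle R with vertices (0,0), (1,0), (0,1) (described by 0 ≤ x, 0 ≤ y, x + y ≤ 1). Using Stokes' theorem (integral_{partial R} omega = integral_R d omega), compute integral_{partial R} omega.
integral_(partial R) omega = 7/6

Stokes: integral_partial_R omega = integral_R d omega with d omega = (∂Q/∂x - ∂P/∂y) dx ∧ dy.
  ∂Q/∂x = 6*x + 6*y
  ∂P/∂y = -x + 6*y
  integrand = ∂Q/∂x - ∂P/∂y = 7*x.
Integrating over R: integral_0^1 integral_0^{1-x} (7*x) dy dx = 7/6.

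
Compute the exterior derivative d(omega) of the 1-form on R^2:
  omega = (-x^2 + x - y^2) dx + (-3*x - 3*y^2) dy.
d(omega) = (2*y - 3) dx ∧ dy

For a 1-form omega = sum_i f_i dx_i, the exterior derivative is
  d(omega) = sum_{i < j} (∂f_j/∂x_i - ∂f_i/∂x_j) dx_i ∧ dx_j.
  coefficient of dx ∧ dy: ∂f_2/∂x - ∂f_1/∂y = ∂(-3*x - 3*y^2)/∂x - ∂(-x^2 + x - y^2)/∂y = 2*y - 3
Assembling: d(omega) = (2*y - 3) dx ∧ dy.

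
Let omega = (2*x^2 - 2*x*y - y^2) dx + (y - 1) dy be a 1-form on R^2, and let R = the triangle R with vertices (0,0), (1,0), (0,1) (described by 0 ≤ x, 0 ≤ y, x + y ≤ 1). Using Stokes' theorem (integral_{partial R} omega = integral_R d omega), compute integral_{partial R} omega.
integral_(partial R) omega = 2/3

Stokes: integral_partial_R omega = integral_R d omega with d omega = (∂Q/∂x - ∂P/∂y) dx ∧ dy.
  ∂Q/∂x = 0
  ∂P/∂y = -2*x - 2*y
  integrand = ∂Q/∂x - ∂P/∂y = 2*x + 2*y.
Integrating over R: integral_0^1 integral_0^{1-x} (2*x + 2*y) dy dx = 2/3.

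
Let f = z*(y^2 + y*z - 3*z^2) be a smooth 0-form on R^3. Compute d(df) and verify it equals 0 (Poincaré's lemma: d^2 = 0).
d(df) = 0

Step 1: df = sum_i (∂f/∂x_i) dx_i = (0) dx + (z*(2*y + z)) dy + (y^2 + 2*y*z - 9*z^2) dz.
Step 2: Apply d again. Using the 1-form formula, the coefficient of dx ∧ dy in d(df) is ∂^2 f/∂x ∂y - ∂^2 f/∂y ∂x = (0) - (0) = 0 (equality of mixed partials for smooth f).
Similarly for dx ∧ dz and dy ∧ dz — all coefficients vanish. So d(df) = 0.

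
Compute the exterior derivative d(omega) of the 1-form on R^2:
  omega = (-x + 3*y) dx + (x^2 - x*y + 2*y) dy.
d(omega) = (2*x - y - 3) dx ∧ dy

For a 1-form omega = sum_i f_i dx_i, the exterior derivative is
  d(omega) = sum_{i < j} (∂f_j/∂x_i - ∂f_i/∂x_j) dx_i ∧ dx_j.
  coefficient of dx ∧ dy: ∂f_2/∂x - ∂f_1/∂y = ∂(x^2 - x*y + 2*y)/∂x - ∂(-x + 3*y)/∂y = 2*x - y - 3
Assembling: d(omega) = (2*x - y - 3) dx ∧ dy.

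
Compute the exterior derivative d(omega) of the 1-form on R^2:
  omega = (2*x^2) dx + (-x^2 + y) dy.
d(omega) = (-2*x) dx ∧ dy

For a 1-form omega = sum_i f_i dx_i, the exterior derivative is
  d(omega) = sum_{i < j} (∂f_j/∂x_i - ∂f_i/∂x_j) dx_i ∧ dx_j.
  coefficient of dx ∧ dy: ∂f_2/∂x - ∂f_1/∂y = ∂(-x^2 + y)/∂x - ∂(2*x^2)/∂y = -2*x
Assembling: d(omega) = (-2*x) dx ∧ dy.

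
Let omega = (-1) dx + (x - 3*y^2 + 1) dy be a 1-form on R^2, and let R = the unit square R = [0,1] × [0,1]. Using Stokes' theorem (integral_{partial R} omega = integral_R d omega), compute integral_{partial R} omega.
integral_(partial R) omega = 1

Stokes: integral_partial_R omega = integral_R d omega with d omega = (∂Q/∂x - ∂P/∂y) dx ∧ dy.
  ∂Q/∂x = 1
  ∂P/∂y = 0
  integrand = ∂Q/∂x - ∂P/∂y = 1.
Integrating over R: integral_0^1 integral_0^1 (1) dx dy = 1.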